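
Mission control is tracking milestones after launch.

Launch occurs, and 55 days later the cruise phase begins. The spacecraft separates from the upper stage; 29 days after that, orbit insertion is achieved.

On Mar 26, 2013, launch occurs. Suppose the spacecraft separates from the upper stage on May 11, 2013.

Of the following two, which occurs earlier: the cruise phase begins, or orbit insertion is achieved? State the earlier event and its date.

The cruise phase begins — May 20, 2013

Launch occurs: Mar 26, 2013.
The cruise phase begins: Mar 26, 2013 + 55 days = May 20, 2013.
The spacecraft separates from the upper stage: May 11, 2013.
Orbit insertion is achieved: May 11, 2013 + 29 days = Jun 9, 2013.
Comparing: the cruise phase begins on May 20, 2013 vs orbit insertion is achieved on Jun 9, 2013. Earlier: the cruise phase begins.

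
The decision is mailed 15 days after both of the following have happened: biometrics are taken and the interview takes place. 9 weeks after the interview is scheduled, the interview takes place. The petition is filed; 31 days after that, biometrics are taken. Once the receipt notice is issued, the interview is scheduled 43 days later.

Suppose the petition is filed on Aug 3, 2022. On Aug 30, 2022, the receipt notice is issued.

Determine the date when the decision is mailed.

Dec 29, 2022

The petition is filed: Aug 3, 2022.
Biometrics are taken: Aug 3, 2022 + 31 days = Sep 3, 2022.
The receipt notice is issued: Aug 30, 2022.
The interview is scheduled: Aug 30, 2022 + 43 days = Oct 12, 2022.
The interview takes place: Oct 12, 2022 + 9 weeks = Dec 14, 2022.
Both prerequisites met — biometrics are taken (Sep 3, 2022), the interview takes place (Dec 14, 2022); the later is Dec 14, 2022.
The decision is mailed: Dec 14, 2022 + 15 days = Dec 29, 2022.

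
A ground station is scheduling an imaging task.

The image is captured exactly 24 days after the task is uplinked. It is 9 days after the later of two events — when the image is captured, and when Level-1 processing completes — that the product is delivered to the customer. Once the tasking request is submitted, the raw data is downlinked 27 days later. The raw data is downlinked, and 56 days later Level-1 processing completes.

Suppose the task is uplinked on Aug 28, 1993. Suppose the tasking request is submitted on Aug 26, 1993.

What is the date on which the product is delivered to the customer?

The task is uplinked: Aug 28, 1993.
The image is captured: Aug 28, 1993 + 24 days = Sep 21, 1993.
The tasking request is submitted: Aug 26, 1993.
The raw data is downlinked: Aug 26, 1993 + 27 days = Sep 22, 1993.
Level-1 processing completes: Sep 22, 1993 + 56 days = Nov 17, 1993.
Both prerequisites met — the image is captured (Sep 21, 1993), Level-1 processing completes (Nov 17, 1993); the later is Nov 17, 1993.
The product is delivered to the customer: Nov 17, 1993 + 9 days = Nov 26, 1993.

Nov 26, 1993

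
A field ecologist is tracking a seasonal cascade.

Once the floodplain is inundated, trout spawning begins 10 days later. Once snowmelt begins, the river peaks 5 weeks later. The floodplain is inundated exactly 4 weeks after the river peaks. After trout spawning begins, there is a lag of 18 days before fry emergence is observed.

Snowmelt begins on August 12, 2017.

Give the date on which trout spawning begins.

Snowmelt begins: Aug 12, 2017.
The river peaks: Aug 12, 2017 + 5 weeks = Sep 16, 2017.
The floodplain is inundated: Sep 16, 2017 + 4 weeks = Oct 14, 2017.
Trout spawning begins: Oct 14, 2017 + 10 days = Oct 24, 2017.

October 24, 2017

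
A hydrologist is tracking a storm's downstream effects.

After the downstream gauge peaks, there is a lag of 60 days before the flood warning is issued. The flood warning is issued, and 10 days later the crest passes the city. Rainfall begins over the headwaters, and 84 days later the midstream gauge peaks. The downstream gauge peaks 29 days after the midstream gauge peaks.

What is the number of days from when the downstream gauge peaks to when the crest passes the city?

Causal path: the downstream gauge peaks → the flood warning is issued → the crest passes the city.
Total delay along the path: 60 + 10 = 70 days.

70 days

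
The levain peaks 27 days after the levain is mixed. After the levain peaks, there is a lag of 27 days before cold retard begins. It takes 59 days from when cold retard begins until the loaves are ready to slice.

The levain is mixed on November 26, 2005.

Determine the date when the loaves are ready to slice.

The levain is mixed: Nov 26, 2005.
The levain peaks: Nov 26, 2005 + 27 days = Dec 23, 2005.
Cold retard begins: Dec 23, 2005 + 27 days = Jan 19, 2006.
The loaves are ready to slice: Jan 19, 2006 + 59 days = Mar 19, 2006.

March 19, 2006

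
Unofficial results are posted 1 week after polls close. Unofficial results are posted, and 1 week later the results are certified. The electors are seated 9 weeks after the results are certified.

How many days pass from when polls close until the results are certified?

Causal path: polls close → unofficial results are posted → the results are certified.
Total delay along the path: 1 + 1 weeks = 2 weeks = 14 days.

14 days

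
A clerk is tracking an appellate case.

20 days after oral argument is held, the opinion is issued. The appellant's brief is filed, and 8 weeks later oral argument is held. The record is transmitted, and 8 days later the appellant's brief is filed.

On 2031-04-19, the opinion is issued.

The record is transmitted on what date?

The opinion is issued: Apr 19, 2031.
Oral argument is held: Apr 19, 2031 − 20 days = Mar 30, 2031.
The appellant's brief is filed: Mar 30, 2031 − 8 weeks = Feb 2, 2031.
The record is transmitted: Feb 2, 2031 − 8 days = Jan 25, 2031.

2031-01-25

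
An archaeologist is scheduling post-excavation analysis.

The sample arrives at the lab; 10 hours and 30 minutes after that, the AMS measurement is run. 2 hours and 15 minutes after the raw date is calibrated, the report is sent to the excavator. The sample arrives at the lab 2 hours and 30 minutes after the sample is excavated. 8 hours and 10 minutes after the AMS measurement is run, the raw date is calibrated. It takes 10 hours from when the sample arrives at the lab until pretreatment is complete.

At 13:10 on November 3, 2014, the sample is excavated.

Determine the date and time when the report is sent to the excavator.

The sample is excavated: 13:10 Nov 3, 2014.
The sample arrives at the lab: 13:10 Nov 3, 2014 + 2h30m = 15:40 Nov 3, 2014.
The AMS measurement is run: 15:40 Nov 3, 2014 + 10h30m = 02:10 Nov 4, 2014.
The raw date is calibrated: 02:10 Nov 4, 2014 + 8h10m = 10:20 Nov 4, 2014.
The report is sent to the excavator: 10:20 Nov 4, 2014 + 2h15m = 12:35 Nov 4, 2014.

12:35 on November 4, 2014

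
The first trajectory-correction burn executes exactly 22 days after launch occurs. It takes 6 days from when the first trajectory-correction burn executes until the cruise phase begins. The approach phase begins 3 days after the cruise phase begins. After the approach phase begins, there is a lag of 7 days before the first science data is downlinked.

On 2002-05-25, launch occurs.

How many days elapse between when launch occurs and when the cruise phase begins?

28 days

Causal path: launch occurs → the first trajectory-correction burn executes → the cruise phase begins.
Total delay along the path: 22 + 6 = 28 days.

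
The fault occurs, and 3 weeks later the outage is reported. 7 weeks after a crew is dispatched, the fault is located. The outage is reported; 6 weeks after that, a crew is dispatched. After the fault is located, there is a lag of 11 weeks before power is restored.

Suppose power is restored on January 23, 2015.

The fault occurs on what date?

Power is restored: Jan 23, 2015.
The fault is located: Jan 23, 2015 − 11 weeks = Nov 7, 2014.
A crew is dispatched: Nov 7, 2014 − 7 weeks = Sep 19, 2014.
The outage is reported: Sep 19, 2014 − 6 weeks = Aug 8, 2014.
The fault occurs: Aug 8, 2014 − 3 weeks = Jul 18, 2014.

July 18, 2014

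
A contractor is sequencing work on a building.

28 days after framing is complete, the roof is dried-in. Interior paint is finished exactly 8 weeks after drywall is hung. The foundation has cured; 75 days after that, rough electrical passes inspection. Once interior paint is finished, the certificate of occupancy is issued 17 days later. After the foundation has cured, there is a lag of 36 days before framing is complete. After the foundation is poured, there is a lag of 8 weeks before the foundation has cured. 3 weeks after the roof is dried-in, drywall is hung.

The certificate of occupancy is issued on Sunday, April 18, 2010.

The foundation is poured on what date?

The certificate of occupancy is issued: Apr 18, 2010.
Interior paint is finished: Apr 18, 2010 − 17 days = Apr 1, 2010.
Drywall is hung: Apr 1, 2010 − 8 weeks = Feb 4, 2010.
The roof is dried-in: Feb 4, 2010 − 3 weeks = Jan 14, 2010.
Framing is complete: Jan 14, 2010 − 28 days = Dec 17, 2009.
The foundation has cured: Dec 17, 2009 − 36 days = Nov 11, 2009.
The foundation is poured: Nov 11, 2009 − 8 weeks = Sep 16, 2009.

Wednesday, September 16, 2009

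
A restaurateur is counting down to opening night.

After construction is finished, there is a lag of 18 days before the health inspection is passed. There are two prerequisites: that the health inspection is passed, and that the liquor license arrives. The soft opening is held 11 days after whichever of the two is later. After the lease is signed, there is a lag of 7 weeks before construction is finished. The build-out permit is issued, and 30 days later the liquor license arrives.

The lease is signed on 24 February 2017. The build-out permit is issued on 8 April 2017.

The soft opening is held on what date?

19 May 2017

The lease is signed: Feb 24, 2017.
Construction is finished: Feb 24, 2017 + 7 weeks = Apr 14, 2017.
The health inspection is passed: Apr 14, 2017 + 18 days = May 2, 2017.
The build-out permit is issued: Apr 8, 2017.
The liquor license arrives: Apr 8, 2017 + 30 days = May 8, 2017.
Both prerequisites met — the health inspection is passed (May 2, 2017), the liquor license arrives (May 8, 2017); the later is May 8, 2017.
The soft opening is held: May 8, 2017 + 11 days = May 19, 2017.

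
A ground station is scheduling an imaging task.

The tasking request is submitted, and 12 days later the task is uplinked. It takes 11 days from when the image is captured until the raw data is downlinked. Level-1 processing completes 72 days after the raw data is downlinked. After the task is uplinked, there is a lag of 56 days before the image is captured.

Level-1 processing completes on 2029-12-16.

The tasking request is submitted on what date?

2029-07-18

Level-1 processing completes: Dec 16, 2029.
The raw data is downlinked: Dec 16, 2029 − 72 days = Oct 5, 2029.
The image is captured: Oct 5, 2029 − 11 days = Sep 24, 2029.
The task is uplinked: Sep 24, 2029 − 56 days = Jul 30, 2029.
The tasking request is submitted: Jul 30, 2029 − 12 days = Jul 18, 2029.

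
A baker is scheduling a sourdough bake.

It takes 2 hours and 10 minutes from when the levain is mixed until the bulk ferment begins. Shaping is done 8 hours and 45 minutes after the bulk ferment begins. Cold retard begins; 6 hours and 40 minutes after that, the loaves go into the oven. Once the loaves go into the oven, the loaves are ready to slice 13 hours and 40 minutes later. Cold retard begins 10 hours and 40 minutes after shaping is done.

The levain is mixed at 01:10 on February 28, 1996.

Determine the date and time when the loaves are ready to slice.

The levain is mixed: 01:10 Feb 28, 1996.
The bulk ferment begins: 01:10 Feb 28, 1996 + 2h10m = 03:20 Feb 28, 1996.
Shaping is done: 03:20 Feb 28, 1996 + 8h45m = 12:05 Feb 28, 1996.
Cold retard begins: 12:05 Feb 28, 1996 + 10h40m = 22:45 Feb 28, 1996.
The loaves go into the oven: 22:45 Feb 28, 1996 + 6h40m = 05:25 Feb 29, 1996.
The loaves are ready to slice: 05:25 Feb 29, 1996 + 13h40m = 19:05 Feb 29, 1996.

19:05 on February 29, 1996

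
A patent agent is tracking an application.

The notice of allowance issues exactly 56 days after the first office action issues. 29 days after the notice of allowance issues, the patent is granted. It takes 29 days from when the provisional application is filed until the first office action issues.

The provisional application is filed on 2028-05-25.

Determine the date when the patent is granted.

The provisional application is filed: May 25, 2028.
The first office action issues: May 25, 2028 + 29 days = Jun 23, 2028.
The notice of allowance issues: Jun 23, 2028 + 56 days = Aug 18, 2028.
The patent is granted: Aug 18, 2028 + 29 days = Sep 16, 2028.

2028-09-16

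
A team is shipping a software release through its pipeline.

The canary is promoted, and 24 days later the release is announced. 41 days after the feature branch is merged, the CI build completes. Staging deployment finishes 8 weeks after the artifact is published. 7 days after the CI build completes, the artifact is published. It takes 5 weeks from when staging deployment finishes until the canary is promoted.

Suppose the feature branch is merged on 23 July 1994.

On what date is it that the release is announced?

2 January 1995

The feature branch is merged: Jul 23, 1994.
The CI build completes: Jul 23, 1994 + 41 days = Sep 2, 1994.
The artifact is published: Sep 2, 1994 + 7 days = Sep 9, 1994.
Staging deployment finishes: Sep 9, 1994 + 8 weeks = Nov 4, 1994.
The canary is promoted: Nov 4, 1994 + 5 weeks = Dec 9, 1994.
The release is announced: Dec 9, 1994 + 24 days = Jan 2, 1995.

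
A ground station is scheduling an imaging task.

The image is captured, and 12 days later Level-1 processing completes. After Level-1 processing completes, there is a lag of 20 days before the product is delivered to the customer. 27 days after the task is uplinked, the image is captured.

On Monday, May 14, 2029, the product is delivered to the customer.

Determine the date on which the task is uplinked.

The product is delivered to the customer: May 14, 2029.
Level-1 processing completes: May 14, 2029 − 20 days = Apr 24, 2029.
The image is captured: Apr 24, 2029 − 12 days = Apr 12, 2029.
The task is uplinked: Apr 12, 2029 − 27 days = Mar 16, 2029.

Friday, March 16, 2029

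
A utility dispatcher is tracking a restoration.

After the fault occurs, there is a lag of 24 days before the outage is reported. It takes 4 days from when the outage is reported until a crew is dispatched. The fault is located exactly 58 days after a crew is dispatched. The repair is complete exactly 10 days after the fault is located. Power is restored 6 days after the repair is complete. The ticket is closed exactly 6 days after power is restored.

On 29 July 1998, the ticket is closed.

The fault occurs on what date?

12 April 1998

The ticket is closed: Jul 29, 1998.
Power is restored: Jul 29, 1998 − 6 days = Jul 23, 1998.
The repair is complete: Jul 23, 1998 − 6 days = Jul 17, 1998.
The fault is located: Jul 17, 1998 − 10 days = Jul 7, 1998.
A crew is dispatched: Jul 7, 1998 − 58 days = May 10, 1998.
The outage is reported: May 10, 1998 − 4 days = May 6, 1998.
The fault occurs: May 6, 1998 − 24 days = Apr 12, 1998.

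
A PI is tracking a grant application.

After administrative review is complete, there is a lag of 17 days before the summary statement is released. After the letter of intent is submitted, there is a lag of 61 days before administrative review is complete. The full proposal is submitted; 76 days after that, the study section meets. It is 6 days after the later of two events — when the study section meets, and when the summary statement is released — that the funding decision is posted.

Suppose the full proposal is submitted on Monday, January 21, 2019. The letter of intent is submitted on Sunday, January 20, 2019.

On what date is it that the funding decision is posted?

The full proposal is submitted: Jan 21, 2019.
The study section meets: Jan 21, 2019 + 76 days = Apr 7, 2019.
The letter of intent is submitted: Jan 20, 2019.
Administrative review is complete: Jan 20, 2019 + 61 days = Mar 22, 2019.
The summary statement is released: Mar 22, 2019 + 17 days = Apr 8, 2019.
Both prerequisites met — the study section meets (Apr 7, 2019), the summary statement is released (Apr 8, 2019); the later is Apr 8, 2019.
The funding decision is posted: Apr 8, 2019 + 6 days = Apr 14, 2019.

Sunday, April 14, 2019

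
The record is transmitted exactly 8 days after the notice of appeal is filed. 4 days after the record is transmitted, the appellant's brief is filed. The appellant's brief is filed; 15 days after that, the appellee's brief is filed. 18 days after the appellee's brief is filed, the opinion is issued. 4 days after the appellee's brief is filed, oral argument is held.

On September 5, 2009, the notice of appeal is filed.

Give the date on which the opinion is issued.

The notice of appeal is filed: Sep 5, 2009.
The record is transmitted: Sep 5, 2009 + 8 days = Sep 13, 2009.
The appellant's brief is filed: Sep 13, 2009 + 4 days = Sep 17, 2009.
The appellee's brief is filed: Sep 17, 2009 + 15 days = Oct 2, 2009.
The opinion is issued: Oct 2, 2009 + 18 days = Oct 20, 2009.

October 20, 2009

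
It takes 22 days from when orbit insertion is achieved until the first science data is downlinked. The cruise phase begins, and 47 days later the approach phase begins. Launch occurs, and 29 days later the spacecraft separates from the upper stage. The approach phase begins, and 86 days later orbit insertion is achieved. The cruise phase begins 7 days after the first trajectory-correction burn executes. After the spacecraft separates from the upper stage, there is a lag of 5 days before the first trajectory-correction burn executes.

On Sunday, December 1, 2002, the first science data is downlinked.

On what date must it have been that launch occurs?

Sunday, May 19, 2002

The first science data is downlinked: Dec 1, 2002.
Orbit insertion is achieved: Dec 1, 2002 − 22 days = Nov 9, 2002.
The approach phase begins: Nov 9, 2002 − 86 days = Aug 15, 2002.
The cruise phase begins: Aug 15, 2002 − 47 days = Jun 29, 2002.
The first trajectory-correction burn executes: Jun 29, 2002 − 7 days = Jun 22, 2002.
The spacecraft separates from the upper stage: Jun 22, 2002 − 5 days = Jun 17, 2002.
Launch occurs: Jun 17, 2002 − 29 days = May 19, 2002.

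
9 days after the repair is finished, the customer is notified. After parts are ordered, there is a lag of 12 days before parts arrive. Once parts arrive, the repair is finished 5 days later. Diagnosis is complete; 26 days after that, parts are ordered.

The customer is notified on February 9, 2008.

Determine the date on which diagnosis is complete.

December 19, 2007

The customer is notified: Feb 9, 2008.
The repair is finished: Feb 9, 2008 − 9 days = Jan 31, 2008.
Parts arrive: Jan 31, 2008 − 5 days = Jan 26, 2008.
Parts are ordered: Jan 26, 2008 − 12 days = Jan 14, 2008.
Diagnosis is complete: Jan 14, 2008 − 26 days = Dec 19, 2007.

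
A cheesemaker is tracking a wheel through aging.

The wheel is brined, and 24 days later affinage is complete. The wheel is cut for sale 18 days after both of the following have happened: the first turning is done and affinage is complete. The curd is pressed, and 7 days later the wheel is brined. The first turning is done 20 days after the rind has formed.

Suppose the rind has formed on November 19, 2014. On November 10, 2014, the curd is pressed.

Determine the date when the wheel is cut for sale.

The rind has formed: Nov 19, 2014.
The first turning is done: Nov 19, 2014 + 20 days = Dec 9, 2014.
The curd is pressed: Nov 10, 2014.
The wheel is brined: Nov 10, 2014 + 7 days = Nov 17, 2014.
Affinage is complete: Nov 17, 2014 + 24 days = Dec 11, 2014.
Both prerequisites met — the first turning is done (Dec 9, 2014), affinage is complete (Dec 11, 2014); the later is Dec 11, 2014.
The wheel is cut for sale: Dec 11, 2014 + 18 days = Dec 29, 2014.

December 29, 2014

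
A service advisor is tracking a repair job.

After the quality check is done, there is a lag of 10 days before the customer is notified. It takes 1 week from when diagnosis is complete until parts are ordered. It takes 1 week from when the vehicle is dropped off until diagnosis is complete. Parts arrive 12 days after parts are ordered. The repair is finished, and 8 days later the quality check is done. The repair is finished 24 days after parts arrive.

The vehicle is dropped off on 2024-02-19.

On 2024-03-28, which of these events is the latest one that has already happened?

Parts arrive

The vehicle is dropped off: Feb 19, 2024.
Diagnosis is complete: Feb 19, 2024 + 1 week = Feb 26, 2024.
Parts are ordered: Feb 26, 2024 + 1 week = Mar 4, 2024.
Parts arrive: Mar 4, 2024 + 12 days = Mar 16, 2024.
The repair is finished: Mar 16, 2024 + 24 days = Apr 9, 2024.
The quality check is done: Apr 9, 2024 + 8 days = Apr 17, 2024.
The customer is notified: Apr 17, 2024 + 10 days = Apr 27, 2024.
Mar 28, 2024 falls between when parts arrive (Mar 16, 2024) and when the repair is finished (Apr 9, 2024).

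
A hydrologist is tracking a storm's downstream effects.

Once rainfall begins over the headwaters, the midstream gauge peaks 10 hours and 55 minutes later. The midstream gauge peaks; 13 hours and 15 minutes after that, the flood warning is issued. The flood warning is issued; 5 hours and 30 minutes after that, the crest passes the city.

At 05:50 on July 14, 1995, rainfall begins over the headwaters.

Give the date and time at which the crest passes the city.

Rainfall begins over the headwaters: 05:50 Jul 14, 1995.
The midstream gauge peaks: 05:50 Jul 14, 1995 + 10h55m = 16:45 Jul 14, 1995.
The flood warning is issued: 16:45 Jul 14, 1995 + 13h15m = 06:00 Jul 15, 1995.
The crest passes the city: 06:00 Jul 15, 1995 + 5h30m = 11:30 Jul 15, 1995.

11:30 on July 15, 1995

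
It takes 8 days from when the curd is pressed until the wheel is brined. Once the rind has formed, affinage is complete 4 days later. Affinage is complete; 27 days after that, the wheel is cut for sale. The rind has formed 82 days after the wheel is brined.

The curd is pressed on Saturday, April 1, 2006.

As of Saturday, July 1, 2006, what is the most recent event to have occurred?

The curd is pressed: Apr 1, 2006.
The wheel is brined: Apr 1, 2006 + 8 days = Apr 9, 2006.
The rind has formed: Apr 9, 2006 + 82 days = Jun 30, 2006.
Affinage is complete: Jun 30, 2006 + 4 days = Jul 4, 2006.
The wheel is cut for sale: Jul 4, 2006 + 27 days = Jul 31, 2006.
Jul 1, 2006 falls between when the rind has formed (Jun 30, 2006) and when affinage is complete (Jul 4, 2006).

The rind has formed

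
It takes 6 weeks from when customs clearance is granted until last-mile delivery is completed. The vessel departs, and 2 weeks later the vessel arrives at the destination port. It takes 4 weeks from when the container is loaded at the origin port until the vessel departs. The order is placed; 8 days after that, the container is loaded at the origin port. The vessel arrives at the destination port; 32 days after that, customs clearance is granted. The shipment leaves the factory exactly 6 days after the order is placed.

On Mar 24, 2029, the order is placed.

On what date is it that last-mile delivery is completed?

Jul 26, 2029

The order is placed: Mar 24, 2029.
The container is loaded at the origin port: Mar 24, 2029 + 8 days = Apr 1, 2029.
The vessel departs: Apr 1, 2029 + 4 weeks = Apr 29, 2029.
The vessel arrives at the destination port: Apr 29, 2029 + 2 weeks = May 13, 2029.
Customs clearance is granted: May 13, 2029 + 32 days = Jun 14, 2029.
Last-mile delivery is completed: Jun 14, 2029 + 6 weeks = Jul 26, 2029.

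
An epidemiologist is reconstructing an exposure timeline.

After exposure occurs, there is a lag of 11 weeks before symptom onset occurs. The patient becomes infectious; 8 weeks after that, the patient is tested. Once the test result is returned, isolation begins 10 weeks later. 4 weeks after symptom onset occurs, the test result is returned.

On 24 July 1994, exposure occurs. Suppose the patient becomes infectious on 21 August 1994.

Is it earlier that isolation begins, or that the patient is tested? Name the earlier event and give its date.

The patient is tested — 16 October 1994

Exposure occurs: Jul 24, 1994.
Symptom onset occurs: Jul 24, 1994 + 11 weeks = Oct 9, 1994.
The test result is returned: Oct 9, 1994 + 4 weeks = Nov 6, 1994.
Isolation begins: Nov 6, 1994 + 10 weeks = Jan 15, 1995.
The patient becomes infectious: Aug 21, 1994.
The patient is tested: Aug 21, 1994 + 8 weeks = Oct 16, 1994.
Comparing: isolation begins on Jan 15, 1995 vs the patient is tested on Oct 16, 1994. Earlier: the patient is tested.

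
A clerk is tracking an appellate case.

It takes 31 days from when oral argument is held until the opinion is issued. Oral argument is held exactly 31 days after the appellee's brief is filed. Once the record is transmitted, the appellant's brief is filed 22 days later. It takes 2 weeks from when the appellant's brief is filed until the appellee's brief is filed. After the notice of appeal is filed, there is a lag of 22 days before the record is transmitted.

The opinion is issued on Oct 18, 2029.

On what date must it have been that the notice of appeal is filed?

The opinion is issued: Oct 18, 2029.
Oral argument is held: Oct 18, 2029 − 31 days = Sep 17, 2029.
The appellee's brief is filed: Sep 17, 2029 − 31 days = Aug 17, 2029.
The appellant's brief is filed: Aug 17, 2029 − 2 weeks = Aug 3, 2029.
The record is transmitted: Aug 3, 2029 − 22 days = Jul 12, 2029.
The notice of appeal is filed: Jul 12, 2029 − 22 days = Jun 20, 2029.

Jun 20, 2029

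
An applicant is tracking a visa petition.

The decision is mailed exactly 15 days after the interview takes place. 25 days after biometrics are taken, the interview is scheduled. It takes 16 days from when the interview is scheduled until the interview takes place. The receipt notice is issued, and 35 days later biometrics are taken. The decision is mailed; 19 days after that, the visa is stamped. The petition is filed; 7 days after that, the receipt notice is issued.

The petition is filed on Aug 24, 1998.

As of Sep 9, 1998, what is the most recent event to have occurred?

The receipt notice is issued

The petition is filed: Aug 24, 1998.
The receipt notice is issued: Aug 24, 1998 + 7 days = Aug 31, 1998.
Biometrics are taken: Aug 31, 1998 + 35 days = Oct 5, 1998.
The interview is scheduled: Oct 5, 1998 + 25 days = Oct 30, 1998.
The interview takes place: Oct 30, 1998 + 16 days = Nov 15, 1998.
The decision is mailed: Nov 15, 1998 + 15 days = Nov 30, 1998.
The visa is stamped: Nov 30, 1998 + 19 days = Dec 19, 1998.
Sep 9, 1998 falls between when the receipt notice is issued (Aug 31, 1998) and when biometrics are taken (Oct 5, 1998).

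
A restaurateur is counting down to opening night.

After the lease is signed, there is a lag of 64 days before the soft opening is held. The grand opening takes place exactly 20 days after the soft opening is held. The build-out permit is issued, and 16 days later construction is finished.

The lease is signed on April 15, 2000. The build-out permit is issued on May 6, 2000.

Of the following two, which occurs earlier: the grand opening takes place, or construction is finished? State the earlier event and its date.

Construction is finished — May 22, 2000

The lease is signed: Apr 15, 2000.
The soft opening is held: Apr 15, 2000 + 64 days = Jun 18, 2000.
The grand opening takes place: Jun 18, 2000 + 20 days = Jul 8, 2000.
The build-out permit is issued: May 6, 2000.
Construction is finished: May 6, 2000 + 16 days = May 22, 2000.
Comparing: the grand opening takes place on Jul 8, 2000 vs construction is finished on May 22, 2000. Earlier: construction is finished.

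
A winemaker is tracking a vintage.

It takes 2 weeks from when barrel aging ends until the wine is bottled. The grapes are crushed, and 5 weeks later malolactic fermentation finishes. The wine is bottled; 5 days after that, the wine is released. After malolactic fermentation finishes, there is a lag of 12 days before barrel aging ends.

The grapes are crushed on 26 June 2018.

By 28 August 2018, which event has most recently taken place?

The wine is bottled

The grapes are crushed: Jun 26, 2018.
Malolactic fermentation finishes: Jun 26, 2018 + 5 weeks = Jul 31, 2018.
Barrel aging ends: Jul 31, 2018 + 12 days = Aug 12, 2018.
The wine is bottled: Aug 12, 2018 + 2 weeks = Aug 26, 2018.
The wine is released: Aug 26, 2018 + 5 days = Aug 31, 2018.
Aug 28, 2018 falls between when the wine is bottled (Aug 26, 2018) and when the wine is released (Aug 31, 2018).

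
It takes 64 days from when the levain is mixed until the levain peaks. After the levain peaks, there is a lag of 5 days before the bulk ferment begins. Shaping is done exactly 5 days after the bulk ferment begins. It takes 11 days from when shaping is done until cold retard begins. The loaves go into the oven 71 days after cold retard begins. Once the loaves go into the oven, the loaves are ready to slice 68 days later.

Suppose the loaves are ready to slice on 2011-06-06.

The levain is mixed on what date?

The loaves are ready to slice: Jun 6, 2011.
The loaves go into the oven: Jun 6, 2011 − 68 days = Mar 30, 2011.
Cold retard begins: Mar 30, 2011 − 71 days = Jan 18, 2011.
Shaping is done: Jan 18, 2011 − 11 days = Jan 7, 2011.
The bulk ferment begins: Jan 7, 2011 − 5 days = Jan 2, 2011.
The levain peaks: Jan 2, 2011 − 5 days = Dec 28, 2010.
The levain is mixed: Dec 28, 2010 − 64 days = Oct 25, 2010.

2010-10-25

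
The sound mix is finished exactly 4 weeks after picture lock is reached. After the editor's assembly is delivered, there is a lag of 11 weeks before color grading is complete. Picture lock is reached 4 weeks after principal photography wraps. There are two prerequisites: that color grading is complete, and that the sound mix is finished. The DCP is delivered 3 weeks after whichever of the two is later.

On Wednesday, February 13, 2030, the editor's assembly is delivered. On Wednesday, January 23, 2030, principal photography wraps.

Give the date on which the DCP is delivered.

The editor's assembly is delivered: Feb 13, 2030.
Color grading is complete: Feb 13, 2030 + 11 weeks = May 1, 2030.
Principal photography wraps: Jan 23, 2030.
Picture lock is reached: Jan 23, 2030 + 4 weeks = Feb 20, 2030.
The sound mix is finished: Feb 20, 2030 + 4 weeks = Mar 20, 2030.
Both prerequisites met — color grading is complete (May 1, 2030), the sound mix is finished (Mar 20, 2030); the later is May 1, 2030.
The DCP is delivered: May 1, 2030 + 3 weeks = May 22, 2030.

Wednesday, May 22, 2030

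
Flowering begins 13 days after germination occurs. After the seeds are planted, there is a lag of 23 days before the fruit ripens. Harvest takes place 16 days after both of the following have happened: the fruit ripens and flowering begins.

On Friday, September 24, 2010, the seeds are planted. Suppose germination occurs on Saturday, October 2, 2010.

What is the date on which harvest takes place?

The seeds are planted: Sep 24, 2010.
The fruit ripens: Sep 24, 2010 + 23 days = Oct 17, 2010.
Germination occurs: Oct 2, 2010.
Flowering begins: Oct 2, 2010 + 13 days = Oct 15, 2010.
Both prerequisites met — the fruit ripens (Oct 17, 2010), flowering begins (Oct 15, 2010); the later is Oct 17, 2010.
Harvest takes place: Oct 17, 2010 + 16 days = Nov 2, 2010.

Tuesday, November 2, 2010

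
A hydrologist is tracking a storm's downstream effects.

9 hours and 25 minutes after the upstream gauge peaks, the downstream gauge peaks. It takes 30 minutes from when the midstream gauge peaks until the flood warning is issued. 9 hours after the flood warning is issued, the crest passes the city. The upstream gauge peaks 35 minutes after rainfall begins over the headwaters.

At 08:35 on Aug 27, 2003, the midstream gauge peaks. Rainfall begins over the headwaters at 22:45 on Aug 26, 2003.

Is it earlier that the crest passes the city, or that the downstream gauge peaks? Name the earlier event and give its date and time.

The downstream gauge peaks — 08:45 on Aug 27, 2003

The midstream gauge peaks: 08:35 Aug 27, 2003.
The flood warning is issued: 08:35 Aug 27, 2003 + 30m = 09:05 Aug 27, 2003.
The crest passes the city: 09:05 Aug 27, 2003 + 9h = 18:05 Aug 27, 2003.
Rainfall begins over the headwaters: 22:45 Aug 26, 2003.
The upstream gauge peaks: 22:45 Aug 26, 2003 + 35m = 23:20 Aug 26, 2003.
The downstream gauge peaks: 23:20 Aug 26, 2003 + 9h25m = 08:45 Aug 27, 2003.
Comparing: the crest passes the city at 18:05 Aug 27, 2003 vs the downstream gauge peaks at 08:45 Aug 27, 2003. Earlier: the downstream gauge peaks.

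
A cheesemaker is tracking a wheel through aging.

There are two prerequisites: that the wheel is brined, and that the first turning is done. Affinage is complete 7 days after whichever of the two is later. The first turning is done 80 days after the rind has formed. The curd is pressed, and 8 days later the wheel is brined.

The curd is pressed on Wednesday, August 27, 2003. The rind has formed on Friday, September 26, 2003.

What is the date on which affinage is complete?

The curd is pressed: Aug 27, 2003.
The wheel is brined: Aug 27, 2003 + 8 days = Sep 4, 2003.
The rind has formed: Sep 26, 2003.
The first turning is done: Sep 26, 2003 + 80 days = Dec 15, 2003.
Both prerequisites met — the wheel is brined (Sep 4, 2003), the first turning is done (Dec 15, 2003); the later is Dec 15, 2003.
Affinage is complete: Dec 15, 2003 + 7 days = Dec 22, 2003.

Monday, December 22, 2003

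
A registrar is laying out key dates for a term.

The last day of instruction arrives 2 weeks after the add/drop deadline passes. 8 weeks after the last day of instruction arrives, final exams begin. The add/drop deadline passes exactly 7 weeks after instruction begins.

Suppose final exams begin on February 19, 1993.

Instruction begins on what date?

October 23, 1992

Final exams begin: Feb 19, 1993.
The last day of instruction arrives: Feb 19, 1993 − 8 weeks = Dec 25, 1992.
The add/drop deadline passes: Dec 25, 1992 − 2 weeks = Dec 11, 1992.
Instruction begins: Dec 11, 1992 − 7 weeks = Oct 23, 1992.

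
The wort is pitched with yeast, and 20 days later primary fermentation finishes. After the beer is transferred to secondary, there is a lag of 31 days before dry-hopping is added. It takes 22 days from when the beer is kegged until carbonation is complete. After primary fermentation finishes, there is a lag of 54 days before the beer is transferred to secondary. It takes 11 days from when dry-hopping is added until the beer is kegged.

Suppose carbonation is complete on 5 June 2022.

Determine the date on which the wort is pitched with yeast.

18 January 2022

Carbonation is complete: Jun 5, 2022.
The beer is kegged: Jun 5, 2022 − 22 days = May 14, 2022.
Dry-hopping is added: May 14, 2022 − 11 days = May 3, 2022.
The beer is transferred to secondary: May 3, 2022 − 31 days = Apr 2, 2022.
Primary fermentation finishes: Apr 2, 2022 − 54 days = Feb 7, 2022.
The wort is pitched with yeast: Feb 7, 2022 − 20 days = Jan 18, 2022.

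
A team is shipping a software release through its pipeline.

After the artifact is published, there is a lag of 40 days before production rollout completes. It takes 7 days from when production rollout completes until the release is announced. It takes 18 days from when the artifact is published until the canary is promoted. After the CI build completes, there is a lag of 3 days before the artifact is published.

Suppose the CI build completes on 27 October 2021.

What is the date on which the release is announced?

The CI build completes: Oct 27, 2021.
The artifact is published: Oct 27, 2021 + 3 days = Oct 30, 2021.
Production rollout completes: Oct 30, 2021 + 40 days = Dec 9, 2021.
The release is announced: Dec 9, 2021 + 7 days = Dec 16, 2021.

16 December 2021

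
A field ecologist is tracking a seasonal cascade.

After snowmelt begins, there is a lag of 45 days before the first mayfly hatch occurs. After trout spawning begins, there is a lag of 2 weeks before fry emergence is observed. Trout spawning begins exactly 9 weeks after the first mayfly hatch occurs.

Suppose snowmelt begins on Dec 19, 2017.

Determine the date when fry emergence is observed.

Apr 20, 2018

Snowmelt begins: Dec 19, 2017.
The first mayfly hatch occurs: Dec 19, 2017 + 45 days = Feb 2, 2018.
Trout spawning begins: Feb 2, 2018 + 9 weeks = Apr 6, 2018.
Fry emergence is observed: Apr 6, 2018 + 2 weeks = Apr 20, 2018.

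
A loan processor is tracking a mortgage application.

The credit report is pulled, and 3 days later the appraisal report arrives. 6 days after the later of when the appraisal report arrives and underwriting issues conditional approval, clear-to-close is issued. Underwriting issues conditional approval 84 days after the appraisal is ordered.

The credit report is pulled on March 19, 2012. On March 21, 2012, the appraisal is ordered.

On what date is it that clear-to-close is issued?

June 19, 2012

The credit report is pulled: Mar 19, 2012.
The appraisal report arrives: Mar 19, 2012 + 3 days = Mar 22, 2012.
The appraisal is ordered: Mar 21, 2012.
Underwriting issues conditional approval: Mar 21, 2012 + 84 days = Jun 13, 2012.
Both prerequisites met — the appraisal report arrives (Mar 22, 2012), underwriting issues conditional approval (Jun 13, 2012); the later is Jun 13, 2012.
Clear-to-close is issued: Jun 13, 2012 + 6 days = Jun 19, 2012.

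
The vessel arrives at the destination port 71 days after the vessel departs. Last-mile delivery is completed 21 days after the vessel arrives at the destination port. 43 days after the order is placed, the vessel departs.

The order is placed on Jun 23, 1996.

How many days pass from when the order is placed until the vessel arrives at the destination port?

114 days

Causal path: the order is placed → the vessel departs → the vessel arrives at the destination port.
Total delay along the path: 43 + 71 = 114 days.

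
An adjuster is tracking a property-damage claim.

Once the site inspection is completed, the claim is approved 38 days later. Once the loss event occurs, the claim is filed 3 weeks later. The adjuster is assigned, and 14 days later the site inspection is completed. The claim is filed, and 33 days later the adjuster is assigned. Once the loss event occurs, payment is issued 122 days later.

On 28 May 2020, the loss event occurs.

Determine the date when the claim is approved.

11 September 2020

The loss event occurs: May 28, 2020.
The claim is filed: May 28, 2020 + 3 weeks = Jun 18, 2020.
The adjuster is assigned: Jun 18, 2020 + 33 days = Jul 21, 2020.
The site inspection is completed: Jul 21, 2020 + 14 days = Aug 4, 2020.
The claim is approved: Aug 4, 2020 + 38 days = Sep 11, 2020.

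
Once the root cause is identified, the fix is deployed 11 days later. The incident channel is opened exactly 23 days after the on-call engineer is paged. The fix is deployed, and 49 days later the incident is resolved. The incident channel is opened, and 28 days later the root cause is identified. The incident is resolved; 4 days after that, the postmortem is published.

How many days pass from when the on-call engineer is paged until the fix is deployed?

Causal path: the on-call engineer is paged → the incident channel is opened → the root cause is identified → the fix is deployed.
Total delay along the path: 23 + 28 + 11 = 62 days.

62 days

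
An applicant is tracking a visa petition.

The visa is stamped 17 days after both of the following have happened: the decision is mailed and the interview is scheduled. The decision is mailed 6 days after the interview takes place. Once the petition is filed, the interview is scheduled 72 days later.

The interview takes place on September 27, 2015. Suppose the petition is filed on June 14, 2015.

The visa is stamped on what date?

October 20, 2015

The interview takes place: Sep 27, 2015.
The decision is mailed: Sep 27, 2015 + 6 days = Oct 3, 2015.
The petition is filed: Jun 14, 2015.
The interview is scheduled: Jun 14, 2015 + 72 days = Aug 25, 2015.
Both prerequisites met — the decision is mailed (Oct 3, 2015), the interview is scheduled (Aug 25, 2015); the later is Oct 3, 2015.
The visa is stamped: Oct 3, 2015 + 17 days = Oct 20, 2015.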